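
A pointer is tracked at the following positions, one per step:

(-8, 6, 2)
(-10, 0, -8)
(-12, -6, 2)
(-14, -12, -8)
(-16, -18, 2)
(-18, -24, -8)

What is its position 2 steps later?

(-22, -36, -8)

First: linear, -2 per step → -22 at step 7.
Second: linear, -6 per step → -36 at step 7.
Third: cycles through 2, -8 every 2 steps. Step 7 lands at position 1 of the cycle → -8.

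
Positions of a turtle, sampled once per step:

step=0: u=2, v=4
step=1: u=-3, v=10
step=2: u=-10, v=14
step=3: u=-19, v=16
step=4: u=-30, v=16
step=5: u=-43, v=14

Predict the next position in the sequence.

u=-58, v=10

Successive displacements: (-5, +6), (-7, +4), (-9, +2), (-11, +0), (-13, -2) — each changes by (-2, -2).
step 6: u=-43, v=14 + (-15, -4) → u=-58, v=10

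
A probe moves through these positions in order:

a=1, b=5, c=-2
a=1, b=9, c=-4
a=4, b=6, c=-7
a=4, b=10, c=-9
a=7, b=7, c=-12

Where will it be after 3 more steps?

Differencing gives (+0, +4, -2), (+3, -3, -3), (+0, +4, -2), (+3, -3, -3). This is the pattern (+0, +4, -2), (+3, -3, -3) repeated.
step 5: apply (+0, +4, -2) → a=7, b=11, c=-14
step 6: apply (+3, -3, -3) → a=10, b=8, c=-17
step 7: apply (+0, +4, -2) → a=10, b=12, c=-19

a=10, b=12, c=-19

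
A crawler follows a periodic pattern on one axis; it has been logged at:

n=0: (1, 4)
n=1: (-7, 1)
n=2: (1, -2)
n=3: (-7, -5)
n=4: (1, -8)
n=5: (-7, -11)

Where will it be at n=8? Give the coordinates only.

First: cycles through 1, -7 every 2 steps. Step 8 lands at position 0 of the cycle → 1.
Second: linear, -3 per step → -20 at step 8.

(1, -20)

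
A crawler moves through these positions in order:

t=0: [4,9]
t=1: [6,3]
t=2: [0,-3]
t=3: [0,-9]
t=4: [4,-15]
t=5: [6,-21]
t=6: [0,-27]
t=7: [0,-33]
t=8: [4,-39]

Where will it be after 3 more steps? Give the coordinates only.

First: cycles through 4, 6, 0, 0 every 4 steps. Step 11 lands at position 3 of the cycle → 0.
Second: linear, -6 per step → -57 at step 11.

[0,-57]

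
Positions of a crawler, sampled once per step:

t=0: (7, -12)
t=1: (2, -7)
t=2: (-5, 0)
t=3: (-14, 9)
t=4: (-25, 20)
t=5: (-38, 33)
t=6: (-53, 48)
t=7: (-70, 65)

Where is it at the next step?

Taking differences between consecutive positions: (-5, +5), (-7, +7), (-9, +9), (-11, +11), (-13, +13), (-15, +15), (-17, +17). These grow by (-2, +2) each step.
step 8: (-70, 65) + (-19, +19) → (-89, 84)

(-89, 84)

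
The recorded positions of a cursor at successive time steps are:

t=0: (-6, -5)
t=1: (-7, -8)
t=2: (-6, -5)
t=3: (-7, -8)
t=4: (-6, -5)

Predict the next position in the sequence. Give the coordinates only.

(-7, -8)

Consecutive displacements (-1, -3), (+1, +3), (-1, -3), (+1, +3) scale by a factor of -1 each step.
step 5: (-6, -5) + (-1, -3) → (-7, -8)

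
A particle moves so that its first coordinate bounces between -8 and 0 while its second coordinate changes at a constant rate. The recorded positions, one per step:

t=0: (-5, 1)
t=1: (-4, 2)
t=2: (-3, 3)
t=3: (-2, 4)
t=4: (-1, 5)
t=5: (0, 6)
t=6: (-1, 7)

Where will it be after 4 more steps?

The first coordinate reflects between -8 and 0, moving 1 per step.
  step 7: -1 → -2
  step 8: -2 → -3
  step 9: -3 → -4
  step 10: -4 → -5
The second coordinate changes by +1 each step: at step 10 it is 11.

(-5, 11)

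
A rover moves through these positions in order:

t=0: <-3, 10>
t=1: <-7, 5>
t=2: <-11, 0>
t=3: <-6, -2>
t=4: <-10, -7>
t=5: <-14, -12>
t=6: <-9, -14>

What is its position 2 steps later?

Differencing gives <-4, -5>, <-4, -5>, <+5, -2>, <-4, -5>, <-4, -5>, <+5, -2>. This is the pattern <-4, -5>, <-4, -5>, <+5, -2> repeated.
step 7: apply <-4, -5> → <-13, -19>
step 8: apply <-4, -5> → <-17, -24>

<-17, -24>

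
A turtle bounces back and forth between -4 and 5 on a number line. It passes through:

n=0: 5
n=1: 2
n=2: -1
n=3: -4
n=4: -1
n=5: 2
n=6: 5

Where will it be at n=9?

The value travels 3 per step and bounces off the walls at -4 and 5.
  step 7: 5 → 2
  step 8: 2 → -1
  step 9: -1 → -4

-4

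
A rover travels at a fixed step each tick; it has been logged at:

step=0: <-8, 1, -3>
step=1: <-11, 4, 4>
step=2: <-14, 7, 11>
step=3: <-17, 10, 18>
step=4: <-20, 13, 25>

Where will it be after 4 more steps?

<-32, 25, 53>

Each step adds <-3, +3, +7> to the position.
step 5: <-20, 13, 25> + <-3, +3, +7> → <-23, 16, 32>
step 6: <-23, 16, 32> + <-3, +3, +7> → <-26, 19, 39>
step 7: <-26, 19, 39> + <-3, +3, +7> → <-29, 22, 46>
step 8: <-29, 22, 46> + <-3, +3, +7> → <-32, 25, 53>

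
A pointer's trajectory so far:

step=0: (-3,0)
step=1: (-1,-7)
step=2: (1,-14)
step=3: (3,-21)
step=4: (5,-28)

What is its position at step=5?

(7,-35)

Each step adds (+2,-7) to the position.
step 5: (5,-28) + (+2,-7) → (7,-35)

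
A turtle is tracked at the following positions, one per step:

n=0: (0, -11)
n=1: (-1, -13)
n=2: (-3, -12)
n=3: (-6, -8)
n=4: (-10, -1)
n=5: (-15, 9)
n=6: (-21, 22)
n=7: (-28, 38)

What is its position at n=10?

(-55, 104)

Taking differences between consecutive positions: (-1, -2), (-2, +1), (-3, +4), (-4, +7), (-5, +10), (-6, +13), (-7, +16). These grow by (-1, +3) each step.
step 8: (-28, 38) + (-8, +19) → (-36, 57)
step 9: (-36, 57) + (-9, +22) → (-45, 79)
step 10: (-45, 79) + (-10, +25) → (-55, 104)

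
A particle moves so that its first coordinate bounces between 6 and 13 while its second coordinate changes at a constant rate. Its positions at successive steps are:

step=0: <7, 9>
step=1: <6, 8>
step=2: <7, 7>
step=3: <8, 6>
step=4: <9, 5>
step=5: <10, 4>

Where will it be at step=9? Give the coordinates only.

The first coordinate reflects between 6 and 13, moving 1 per step.
  step 6: 10 → 11
  step 7: 11 → 12
  step 8: 12 → 13
  step 9: 13 → 12
The second coordinate changes by -1 each step: at step 9 it is 0.

<12, 0>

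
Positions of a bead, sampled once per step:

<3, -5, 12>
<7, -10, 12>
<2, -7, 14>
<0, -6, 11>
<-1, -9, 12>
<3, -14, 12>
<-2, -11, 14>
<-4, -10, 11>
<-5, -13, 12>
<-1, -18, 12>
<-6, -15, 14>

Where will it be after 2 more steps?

<-9, -17, 12>

Differencing gives <+4, -5, +0>, <-5, +3, +2>, <-2, +1, -3>, <-1, -3, +1>, <+4, -5, +0>, <-5, +3, +2>, <-2, +1, -3>, <-1, -3, +1>, <+4, -5, +0>, <-5, +3, +2>. This is the pattern <+4, -5, +0>, <-5, +3, +2>, <-2, +1, -3>, <-1, -3, +1> repeated.
step 11: apply <-2, +1, -3> → <-8, -14, 11>
step 12: apply <-1, -3, +1> → <-9, -17, 12>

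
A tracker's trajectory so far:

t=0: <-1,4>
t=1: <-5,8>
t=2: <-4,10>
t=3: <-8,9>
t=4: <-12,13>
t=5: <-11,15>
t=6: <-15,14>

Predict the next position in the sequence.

The moves between consecutive positions are <-4,+4>, <+1,+2>, <-4,-1>, <-4,+4>, <+1,+2>, <-4,-1>; they repeat the 3-cycle [<-4,+4>, <+1,+2>, <-4,-1>].
step 7: apply <-4,+4> → <-19,18>

<-19,18>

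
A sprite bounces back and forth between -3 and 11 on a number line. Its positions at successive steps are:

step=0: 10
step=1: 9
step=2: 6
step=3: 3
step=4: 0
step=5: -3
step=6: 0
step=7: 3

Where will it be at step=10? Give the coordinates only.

The value reflects between -3 and 11, moving 3 per step.
  step 8: 3 → 6
  step 9: 6 → 9
  step 10: 9 → 10

10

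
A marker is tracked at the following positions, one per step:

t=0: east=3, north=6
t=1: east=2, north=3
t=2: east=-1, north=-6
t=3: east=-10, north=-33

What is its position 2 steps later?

east=-118, north=-357

Consecutive displacements (-1, -3), (-3, -9), (-9, -27) scale by a factor of 3 each step.
step 4: east=-10, north=-33 + (-27, -81) → east=-37, north=-114
step 5: east=-37, north=-114 + (-81, -243) → east=-118, north=-357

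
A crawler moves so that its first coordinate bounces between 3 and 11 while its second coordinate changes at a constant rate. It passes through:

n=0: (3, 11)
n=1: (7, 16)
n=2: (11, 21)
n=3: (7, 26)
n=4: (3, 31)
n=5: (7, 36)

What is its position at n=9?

The first coordinate reflects between 3 and 11, moving 4 per step.
  step 6: 7 → 11
  step 7: 11 → 7
  step 8: 7 → 3
  step 9: 3 → 7
The second coordinate changes by +5 each step: at step 9 it is 56.

(7, 56)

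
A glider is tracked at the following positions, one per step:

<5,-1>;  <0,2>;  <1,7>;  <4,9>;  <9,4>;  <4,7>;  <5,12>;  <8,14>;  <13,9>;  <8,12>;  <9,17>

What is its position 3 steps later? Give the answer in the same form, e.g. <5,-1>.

Differencing gives <-5,+3>, <+1,+5>, <+3,+2>, <+5,-5>, <-5,+3>, <+1,+5>, <+3,+2>, <+5,-5>, <-5,+3>, <+1,+5>. This is the pattern <-5,+3>, <+1,+5>, <+3,+2>, <+5,-5> repeated.
step 11: apply <+3,+2> → <12,19>
step 12: apply <+5,-5> → <17,14>
step 13: apply <-5,+3> → <12,17>

<12,17>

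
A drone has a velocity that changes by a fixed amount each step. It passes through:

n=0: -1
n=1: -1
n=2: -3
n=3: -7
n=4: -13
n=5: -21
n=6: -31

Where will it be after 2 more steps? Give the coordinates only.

-57

Taking differences between consecutive positions: +0, -2, -4, -6, -8, -10. These grow by -2 each step.
step 7: -31 − 12 → -43
step 8: -43 − 14 → -57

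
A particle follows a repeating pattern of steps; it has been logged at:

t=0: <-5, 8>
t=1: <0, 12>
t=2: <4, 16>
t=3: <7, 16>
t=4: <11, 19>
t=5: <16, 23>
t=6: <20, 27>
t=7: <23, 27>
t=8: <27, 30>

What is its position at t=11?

Step-to-step displacements: <+5, +4>, <+4, +4>, <+3, +0>, <+4, +3>, <+5, +4>, <+4, +4>, <+3, +0>, <+4, +3> — a repeating cycle of length 4.
step 9: apply <+5, +4> → <32, 34>
step 10: apply <+4, +4> → <36, 38>
step 11: apply <+3, +0> → <39, 38>

<39, 38>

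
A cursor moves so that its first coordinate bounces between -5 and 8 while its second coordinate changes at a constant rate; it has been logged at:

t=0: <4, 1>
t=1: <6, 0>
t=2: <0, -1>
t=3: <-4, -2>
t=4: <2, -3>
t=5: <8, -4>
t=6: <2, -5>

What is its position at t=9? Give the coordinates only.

<6, -8>

The first coordinate reflects between -5 and 8, moving 6 per step.
  step 7: 2 → -4
  step 8: -4 → 0
  step 9: 0 → 6
The second coordinate changes by -1 each step: at step 9 it is -8.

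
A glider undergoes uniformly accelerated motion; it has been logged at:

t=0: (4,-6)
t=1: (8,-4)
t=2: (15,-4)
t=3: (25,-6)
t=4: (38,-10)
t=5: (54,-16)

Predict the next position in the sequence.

(73,-24)

Taking differences between consecutive positions: (+4,+2), (+7,+0), (+10,-2), (+13,-4), (+16,-6). These grow by (+3,-2) each step.
step 6: (54,-16) + (+19,-8) → (73,-24)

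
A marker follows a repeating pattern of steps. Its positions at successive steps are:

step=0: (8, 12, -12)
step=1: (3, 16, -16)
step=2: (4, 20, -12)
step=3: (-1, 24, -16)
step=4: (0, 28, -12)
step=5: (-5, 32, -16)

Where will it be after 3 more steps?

Step-to-step displacements: (-5, +4, -4), (+1, +4, +4), (-5, +4, -4), (+1, +4, +4), (-5, +4, -4) — a repeating cycle of length 2.
step 6: apply (+1, +4, +4) → (-4, 36, -12)
step 7: apply (-5, +4, -4) → (-9, 40, -16)
step 8: apply (+1, +4, +4) → (-8, 44, -12)

(-8, 44, -12)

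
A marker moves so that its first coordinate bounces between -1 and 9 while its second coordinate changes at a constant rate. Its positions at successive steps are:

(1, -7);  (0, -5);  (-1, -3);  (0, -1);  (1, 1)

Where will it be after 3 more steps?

(4, 7)

The first coordinate reflects between -1 and 9, moving 1 per step.
  step 5: 1 → 2
  step 6: 2 → 3
  step 7: 3 → 4
The second coordinate changes by +2 each step: at step 7 it is 7.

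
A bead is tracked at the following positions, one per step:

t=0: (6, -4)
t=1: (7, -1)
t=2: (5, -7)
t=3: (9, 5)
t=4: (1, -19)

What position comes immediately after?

The jumps are (+1, +3), (-2, -6), (+4, +12), (-8, -24) — a geometric progression with ratio -2.
step 5: (1, -19) + (+16, +48) → (17, 29)

(17, 29)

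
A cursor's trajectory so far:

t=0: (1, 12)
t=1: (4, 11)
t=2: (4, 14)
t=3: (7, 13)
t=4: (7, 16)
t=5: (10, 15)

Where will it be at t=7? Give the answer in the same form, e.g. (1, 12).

The moves between consecutive positions are (+3, -1), (+0, +3), (+3, -1), (+0, +3), (+3, -1); they repeat the 2-cycle [(+3, -1), (+0, +3)].
step 6: apply (+0, +3) → (10, 18)
step 7: apply (+3, -1) → (13, 17)

(13, 17)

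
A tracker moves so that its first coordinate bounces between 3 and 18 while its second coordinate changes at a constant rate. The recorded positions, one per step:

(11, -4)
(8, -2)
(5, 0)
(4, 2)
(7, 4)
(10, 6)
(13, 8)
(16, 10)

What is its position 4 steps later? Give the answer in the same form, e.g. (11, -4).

The first coordinate reflects between 3 and 18, moving 3 per step.
  step 8: 16 → 17
  step 9: 17 → 14
  step 10: 14 → 11
  step 11: 11 → 8
The second coordinate changes by +2 each step: at step 11 it is 18.

(8, 18)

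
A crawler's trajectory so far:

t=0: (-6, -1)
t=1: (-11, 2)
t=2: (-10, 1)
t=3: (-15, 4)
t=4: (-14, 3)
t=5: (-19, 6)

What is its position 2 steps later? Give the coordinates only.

Step-to-step displacements: (-5, +3), (+1, -1), (-5, +3), (+1, -1), (-5, +3) — a repeating cycle of length 2.
step 6: apply (+1, -1) → (-18, 5)
step 7: apply (-5, +3) → (-23, 8)

(-23, 8)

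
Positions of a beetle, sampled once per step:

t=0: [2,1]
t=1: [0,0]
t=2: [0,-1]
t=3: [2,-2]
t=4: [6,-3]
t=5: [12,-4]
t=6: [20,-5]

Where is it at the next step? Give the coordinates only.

[30,-6]

First differences are [-2,-1], [+0,-1], [+2,-1], [+4,-1], [+6,-1], [+8,-1]; their common second difference is [+2,+0] (constant acceleration).
step 7: [20,-5] + [+10,-1] → [30,-6]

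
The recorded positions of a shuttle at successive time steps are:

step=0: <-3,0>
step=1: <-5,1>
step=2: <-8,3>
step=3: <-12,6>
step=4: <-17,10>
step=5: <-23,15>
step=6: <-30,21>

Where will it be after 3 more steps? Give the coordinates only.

<-57,45>

Successive displacements: <-2,+1>, <-3,+2>, <-4,+3>, <-5,+4>, <-6,+5>, <-7,+6> — each changes by <-1,+1>.
step 7: <-30,21> + <-8,+7> → <-38,28>
step 8: <-38,28> + <-9,+8> → <-47,36>
step 9: <-47,36> + <-10,+9> → <-57,45>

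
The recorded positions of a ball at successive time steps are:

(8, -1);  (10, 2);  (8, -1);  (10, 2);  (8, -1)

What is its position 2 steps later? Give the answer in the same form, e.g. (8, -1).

(8, -1)

Step-to-step displacements: (+2, +3), (-2, -3), (+2, +3), (-2, -3); each is -1× the previous.
step 5: (8, -1) + (+2, +3) → (10, 2)
step 6: (10, 2) + (-2, -3) → (8, -1)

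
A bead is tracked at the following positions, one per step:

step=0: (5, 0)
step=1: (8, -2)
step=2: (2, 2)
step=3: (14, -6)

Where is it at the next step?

(-10, 10)

Step-to-step displacements: (+3, -2), (-6, +4), (+12, -8); each is -2× the previous.
step 4: (14, -6) + (-24, +16) → (-10, 10)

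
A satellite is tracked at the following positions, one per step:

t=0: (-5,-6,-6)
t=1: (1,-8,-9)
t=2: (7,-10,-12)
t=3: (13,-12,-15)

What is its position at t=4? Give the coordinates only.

The position changes by (+6,-2,-3) every step.
step 4: (13,-12,-15) + (+6,-2,-3) → (19,-14,-18)

(19,-14,-18)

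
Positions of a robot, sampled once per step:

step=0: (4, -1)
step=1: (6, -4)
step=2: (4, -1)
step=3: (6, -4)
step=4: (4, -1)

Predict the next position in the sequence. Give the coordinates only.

(6, -4)

Step-to-step displacements: (+2, -3), (-2, +3), (+2, -3), (-2, +3); each is -1× the previous.
step 5: (4, -1) + (+2, -3) → (6, -4)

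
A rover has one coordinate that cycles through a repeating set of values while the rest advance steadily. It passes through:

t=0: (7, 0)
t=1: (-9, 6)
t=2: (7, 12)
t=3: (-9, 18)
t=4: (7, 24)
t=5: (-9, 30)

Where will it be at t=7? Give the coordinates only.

(-9, 42)

The first coordinate repeats the cycle [7, -9] with period 2; step 7 mod 2 = 1, giving -9.
The second coordinate changes by +6 each step, so at step 7 it is 0 + 7·(6) = 42.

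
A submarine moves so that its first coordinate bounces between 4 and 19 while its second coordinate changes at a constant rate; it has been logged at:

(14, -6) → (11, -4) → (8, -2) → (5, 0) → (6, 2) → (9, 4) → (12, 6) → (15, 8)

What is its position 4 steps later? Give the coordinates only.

(11, 16)

The first coordinate travels 3 per step and bounces off the walls at 4 and 19.
  step 8: 15 → 18
  step 9: 18 → 17
  step 10: 17 → 14
  step 11: 14 → 11
The second coordinate changes by +2 each step: at step 11 it is 16.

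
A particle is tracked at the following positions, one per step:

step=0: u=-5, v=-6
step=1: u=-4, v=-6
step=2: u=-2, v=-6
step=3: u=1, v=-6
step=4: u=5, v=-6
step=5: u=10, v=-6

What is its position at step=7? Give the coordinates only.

u=23, v=-6

Taking differences between consecutive positions: (+1,+0), (+2,+0), (+3,+0), (+4,+0), (+5,+0). These grow by (+1,+0) each step.
step 6: u=10, v=-6 + (+6,+0) → u=16, v=-6
step 7: u=16, v=-6 + (+7,+0) → u=23, v=-6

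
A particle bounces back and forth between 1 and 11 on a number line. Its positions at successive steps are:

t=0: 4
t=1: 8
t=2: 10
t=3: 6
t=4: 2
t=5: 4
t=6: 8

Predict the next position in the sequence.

The value travels 4 per step and bounces off the walls at 1 and 11.
  step 7: 8 → 10

10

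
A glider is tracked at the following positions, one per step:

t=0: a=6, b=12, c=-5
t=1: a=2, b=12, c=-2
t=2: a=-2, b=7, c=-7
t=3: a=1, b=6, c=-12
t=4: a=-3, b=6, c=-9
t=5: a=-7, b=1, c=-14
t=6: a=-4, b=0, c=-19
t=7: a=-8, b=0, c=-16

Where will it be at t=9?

a=-9, b=-6, c=-26

Step-to-step displacements: (-4, +0, +3), (-4, -5, -5), (+3, -1, -5), (-4, +0, +3), (-4, -5, -5), (+3, -1, -5), (-4, +0, +3) — a repeating cycle of length 3.
step 8: apply (-4, -5, -5) → a=-12, b=-5, c=-21
step 9: apply (+3, -1, -5) → a=-9, b=-6, c=-26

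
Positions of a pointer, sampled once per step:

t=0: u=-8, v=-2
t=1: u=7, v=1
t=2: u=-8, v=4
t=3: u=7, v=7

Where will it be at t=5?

u=7, v=13

The u coordinate repeats the cycle [-8, 7] with period 2; step 5 mod 2 = 1, giving 7.
The v coordinate changes by +3 each step, so at step 5 it is -2 + 5·(3) = 13.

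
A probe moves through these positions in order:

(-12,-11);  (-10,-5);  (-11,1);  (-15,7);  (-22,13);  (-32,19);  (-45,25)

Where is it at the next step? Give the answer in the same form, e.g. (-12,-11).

First differences are (+2,+6), (-1,+6), (-4,+6), (-7,+6), (-10,+6), (-13,+6); their common second difference is (-3,+0) (constant acceleration).
step 7: (-45,25) + (-16,+6) → (-61,31)

(-61,31)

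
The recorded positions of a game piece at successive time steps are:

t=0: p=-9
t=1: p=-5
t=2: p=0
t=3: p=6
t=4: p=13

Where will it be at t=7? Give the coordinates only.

p=40

Taking differences between consecutive positions: +4, +5, +6, +7. These grow by +1 each step.
step 5: 13 + 8 → p=21
step 6: 21 + 9 → p=30
step 7: 30 + 10 → p=40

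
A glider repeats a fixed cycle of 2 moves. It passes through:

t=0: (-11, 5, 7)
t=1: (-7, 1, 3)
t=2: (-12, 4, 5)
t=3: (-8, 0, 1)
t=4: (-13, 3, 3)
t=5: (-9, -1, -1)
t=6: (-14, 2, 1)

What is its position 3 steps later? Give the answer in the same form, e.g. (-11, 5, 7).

(-11, -3, -5)

Differencing gives (+4, -4, -4), (-5, +3, +2), (+4, -4, -4), (-5, +3, +2), (+4, -4, -4), (-5, +3, +2). This is the pattern (+4, -4, -4), (-5, +3, +2) repeated.
step 7: apply (+4, -4, -4) → (-10, -2, -3)
step 8: apply (-5, +3, +2) → (-15, 1, -1)
step 9: apply (+4, -4, -4) → (-11, -3, -5)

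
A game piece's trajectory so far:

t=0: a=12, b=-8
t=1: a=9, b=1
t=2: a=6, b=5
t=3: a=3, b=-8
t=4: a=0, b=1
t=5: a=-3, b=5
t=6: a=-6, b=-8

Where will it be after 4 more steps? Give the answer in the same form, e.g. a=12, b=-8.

a=-18, b=1

A: linear, -3 per step → -18 at step 10.
B: cycles through -8, 1, 5 every 3 steps. Step 10 lands at position 1 of the cycle → 1.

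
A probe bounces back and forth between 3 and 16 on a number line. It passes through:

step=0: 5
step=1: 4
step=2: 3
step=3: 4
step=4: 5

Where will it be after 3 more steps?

8

The value reflects between 3 and 16, moving 1 per step.
  step 5: 5 → 6
  step 6: 6 → 7
  step 7: 7 → 8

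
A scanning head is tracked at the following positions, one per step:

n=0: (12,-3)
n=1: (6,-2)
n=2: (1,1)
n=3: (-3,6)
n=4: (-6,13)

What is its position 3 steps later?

Taking differences between consecutive positions: (-6,+1), (-5,+3), (-4,+5), (-3,+7). These grow by (+1,+2) each step.
step 5: (-6,13) + (-2,+9) → (-8,22)
step 6: (-8,22) + (-1,+11) → (-9,33)
step 7: (-9,33) + (+0,+13) → (-9,46)

(-9,46)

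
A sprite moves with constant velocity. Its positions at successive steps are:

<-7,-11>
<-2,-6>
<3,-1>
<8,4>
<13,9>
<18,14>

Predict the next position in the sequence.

<23,19>

Each step adds <+5,+5> to the position.
step 6: <18,14> + <+5,+5> → <23,19>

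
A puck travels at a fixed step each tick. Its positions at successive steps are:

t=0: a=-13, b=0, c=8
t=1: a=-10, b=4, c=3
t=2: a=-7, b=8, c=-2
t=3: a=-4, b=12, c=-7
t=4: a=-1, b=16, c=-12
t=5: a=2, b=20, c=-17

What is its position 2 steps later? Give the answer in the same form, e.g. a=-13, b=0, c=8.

Each step adds (+3,+4,-5) to the position.
step 6: a=2, b=20, c=-17 + (+3,+4,-5) → a=5, b=24, c=-22
step 7: a=5, b=24, c=-22 + (+3,+4,-5) → a=8, b=28, c=-27

a=8, b=28, c=-27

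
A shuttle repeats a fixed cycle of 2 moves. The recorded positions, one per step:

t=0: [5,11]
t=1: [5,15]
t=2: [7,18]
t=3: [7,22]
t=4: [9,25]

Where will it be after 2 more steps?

[11,32]

Step-to-step displacements: [+0,+4], [+2,+3], [+0,+4], [+2,+3] — a repeating cycle of length 2.
step 5: apply [+0,+4] → [9,29]
step 6: apply [+2,+3] → [11,32]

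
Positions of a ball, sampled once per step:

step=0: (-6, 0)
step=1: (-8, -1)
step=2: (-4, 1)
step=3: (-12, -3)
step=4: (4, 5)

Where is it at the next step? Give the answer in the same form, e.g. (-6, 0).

The jumps are (-2, -1), (+4, +2), (-8, -4), (+16, +8) — a geometric progression with ratio -2.
step 5: (4, 5) + (-32, -16) → (-28, -11)

(-28, -11)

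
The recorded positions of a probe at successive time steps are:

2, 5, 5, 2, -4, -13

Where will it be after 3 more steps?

Taking differences between consecutive positions: +3, +0, -3, -6, -9. These grow by -3 each step.
step 6: -13 − 12 → -25
step 7: -25 − 15 → -40
step 8: -40 − 18 → -58

-58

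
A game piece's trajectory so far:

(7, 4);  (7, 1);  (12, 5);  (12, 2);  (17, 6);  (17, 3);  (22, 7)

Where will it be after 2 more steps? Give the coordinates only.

(27, 8)

Step-to-step displacements: (+0, -3), (+5, +4), (+0, -3), (+5, +4), (+0, -3), (+5, +4) — a repeating cycle of length 2.
step 7: apply (+0, -3) → (22, 4)
step 8: apply (+5, +4) → (27, 8)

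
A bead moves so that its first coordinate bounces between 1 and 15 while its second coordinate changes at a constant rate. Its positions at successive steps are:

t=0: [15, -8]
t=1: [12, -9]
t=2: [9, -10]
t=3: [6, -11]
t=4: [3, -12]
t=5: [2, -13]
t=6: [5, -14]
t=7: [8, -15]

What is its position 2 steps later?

The first coordinate reflects between 1 and 15, moving 3 per step.
  step 8: 8 → 11
  step 9: 11 → 14
The second coordinate changes by -1 each step: at step 9 it is -17.

[14, -17]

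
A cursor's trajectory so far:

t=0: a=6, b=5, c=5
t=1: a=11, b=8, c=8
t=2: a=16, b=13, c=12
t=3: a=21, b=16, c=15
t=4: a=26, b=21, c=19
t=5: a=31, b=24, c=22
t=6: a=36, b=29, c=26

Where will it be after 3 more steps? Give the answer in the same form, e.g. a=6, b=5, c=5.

a=51, b=40, c=36

Step-to-step displacements: (+5, +3, +3), (+5, +5, +4), (+5, +3, +3), (+5, +5, +4), (+5, +3, +3), (+5, +5, +4) — a repeating cycle of length 2.
step 7: apply (+5, +3, +3) → a=41, b=32, c=29
step 8: apply (+5, +5, +4) → a=46, b=37, c=33
step 9: apply (+5, +3, +3) → a=51, b=40, c=36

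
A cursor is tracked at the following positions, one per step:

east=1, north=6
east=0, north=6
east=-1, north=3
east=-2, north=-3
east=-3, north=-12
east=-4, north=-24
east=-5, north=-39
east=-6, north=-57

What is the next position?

east=-7, north=-78

First differences are (-1, +0), (-1, -3), (-1, -6), (-1, -9), (-1, -12), (-1, -15), (-1, -18); their common second difference is (+0, -3) (constant acceleration).
step 8: east=-6, north=-57 + (-1, -21) → east=-7, north=-78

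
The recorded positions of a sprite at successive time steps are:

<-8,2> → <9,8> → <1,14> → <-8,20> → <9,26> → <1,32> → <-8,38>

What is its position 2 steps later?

First: cycles through -8, 9, 1 every 3 steps. Step 8 lands at position 2 of the cycle → 1.
Second: linear, +6 per step → 50 at step 8.

<1,50>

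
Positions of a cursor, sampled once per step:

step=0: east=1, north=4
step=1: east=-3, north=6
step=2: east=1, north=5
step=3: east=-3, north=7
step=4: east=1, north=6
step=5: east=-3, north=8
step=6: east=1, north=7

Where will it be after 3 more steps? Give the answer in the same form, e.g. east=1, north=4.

east=-3, north=10

Step-to-step displacements: (-4, +2), (+4, -1), (-4, +2), (+4, -1), (-4, +2), (+4, -1) — a repeating cycle of length 2.
step 7: apply (-4, +2) → east=-3, north=9
step 8: apply (+4, -1) → east=1, north=8
step 9: apply (-4, +2) → east=-3, north=10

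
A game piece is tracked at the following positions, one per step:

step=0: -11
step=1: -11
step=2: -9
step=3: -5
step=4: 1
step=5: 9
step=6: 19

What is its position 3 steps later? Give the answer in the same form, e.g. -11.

61

First differences are +0, +2, +4, +6, +8, +10; their common second difference is +2 (constant acceleration).
step 7: 19 + 12 → 31
step 8: 31 + 14 → 45
step 9: 45 + 16 → 61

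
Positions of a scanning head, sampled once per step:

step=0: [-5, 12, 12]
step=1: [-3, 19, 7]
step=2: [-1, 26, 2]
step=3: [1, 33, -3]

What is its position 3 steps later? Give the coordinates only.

Each step adds [+2, +7, -5] to the position.
step 4: [1, 33, -3] + [+2, +7, -5] → [3, 40, -8]
step 5: [3, 40, -8] + [+2, +7, -5] → [5, 47, -13]
step 6: [5, 47, -13] + [+2, +7, -5] → [7, 54, -18]

[7, 54, -18]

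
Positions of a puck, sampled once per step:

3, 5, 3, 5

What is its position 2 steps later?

The jumps are +2, -2, +2 — a geometric progression with ratio -1.
step 4: 5 − 2 → 3
step 5: 3 + 2 → 5

5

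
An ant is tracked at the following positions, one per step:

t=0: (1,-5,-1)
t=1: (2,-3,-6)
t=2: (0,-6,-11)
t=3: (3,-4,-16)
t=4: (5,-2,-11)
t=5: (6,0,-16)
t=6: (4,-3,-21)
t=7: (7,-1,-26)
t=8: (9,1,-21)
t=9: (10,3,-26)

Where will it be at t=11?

(11,2,-36)

Step-to-step displacements: (+1,+2,-5), (-2,-3,-5), (+3,+2,-5), (+2,+2,+5), (+1,+2,-5), (-2,-3,-5), (+3,+2,-5), (+2,+2,+5), (+1,+2,-5) — a repeating cycle of length 4.
step 10: apply (-2,-3,-5) → (8,0,-31)
step 11: apply (+3,+2,-5) → (11,2,-36)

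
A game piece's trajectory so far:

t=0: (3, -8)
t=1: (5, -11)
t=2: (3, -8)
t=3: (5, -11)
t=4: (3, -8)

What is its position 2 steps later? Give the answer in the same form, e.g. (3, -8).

The jumps are (+2, -3), (-2, +3), (+2, -3), (-2, +3) — a geometric progression with ratio -1.
step 5: (3, -8) + (+2, -3) → (5, -11)
step 6: (5, -11) + (-2, +3) → (3, -8)

(3, -8)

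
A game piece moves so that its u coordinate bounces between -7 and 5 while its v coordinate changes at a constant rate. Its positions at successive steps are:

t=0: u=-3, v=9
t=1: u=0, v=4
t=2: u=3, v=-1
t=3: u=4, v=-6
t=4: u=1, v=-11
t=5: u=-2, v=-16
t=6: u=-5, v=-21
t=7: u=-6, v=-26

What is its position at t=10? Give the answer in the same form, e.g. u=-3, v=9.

The u coordinate reflects between -7 and 5, moving 3 per step.
  step 8: -6 → -3
  step 9: -3 → 0
  step 10: 0 → 3
The v coordinate changes by -5 each step: at step 10 it is -41.

u=3, v=-41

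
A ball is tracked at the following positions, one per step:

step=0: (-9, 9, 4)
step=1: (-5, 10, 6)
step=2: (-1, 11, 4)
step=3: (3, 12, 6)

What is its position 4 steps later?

First: linear, +4 per step → 19 at step 7.
Second: linear, +1 per step → 16 at step 7.
Third: cycles through 4, 6 every 2 steps. Step 7 lands at position 1 of the cycle → 6.

(19, 16, 6)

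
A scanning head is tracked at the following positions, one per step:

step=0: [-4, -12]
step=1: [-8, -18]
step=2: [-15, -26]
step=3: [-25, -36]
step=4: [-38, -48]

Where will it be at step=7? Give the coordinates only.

Taking differences between consecutive positions: [-4, -6], [-7, -8], [-10, -10], [-13, -12]. These grow by [-3, -2] each step.
step 5: [-38, -48] + [-16, -14] → [-54, -62]
step 6: [-54, -62] + [-19, -16] → [-73, -78]
step 7: [-73, -78] + [-22, -18] → [-95, -96]

[-95, -96]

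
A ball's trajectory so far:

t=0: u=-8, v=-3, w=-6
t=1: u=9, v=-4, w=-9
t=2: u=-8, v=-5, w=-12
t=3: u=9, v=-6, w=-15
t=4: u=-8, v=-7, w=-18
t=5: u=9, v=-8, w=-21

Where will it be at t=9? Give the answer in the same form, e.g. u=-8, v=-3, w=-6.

u=9, v=-12, w=-33

U: cycles through -8, 9 every 2 steps. Step 9 lands at position 1 of the cycle → 9.
V: linear, -1 per step → -12 at step 9.
W: linear, -3 per step → -33 at step 9.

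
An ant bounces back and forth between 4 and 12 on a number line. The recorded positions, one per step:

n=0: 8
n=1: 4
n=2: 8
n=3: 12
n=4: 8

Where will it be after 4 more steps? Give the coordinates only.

8

The value reflects between 4 and 12, moving 4 per step.
  step 5: 8 → 4
  step 6: 4 → 8
  step 7: 8 → 12
  step 8: 12 → 8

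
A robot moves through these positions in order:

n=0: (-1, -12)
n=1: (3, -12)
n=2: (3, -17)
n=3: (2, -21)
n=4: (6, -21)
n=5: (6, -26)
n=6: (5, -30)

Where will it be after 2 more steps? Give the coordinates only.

(9, -35)

Differencing gives (+4, +0), (+0, -5), (-1, -4), (+4, +0), (+0, -5), (-1, -4). This is the pattern (+4, +0), (+0, -5), (-1, -4) repeated.
step 7: apply (+4, +0) → (9, -30)
step 8: apply (+0, -5) → (9, -35)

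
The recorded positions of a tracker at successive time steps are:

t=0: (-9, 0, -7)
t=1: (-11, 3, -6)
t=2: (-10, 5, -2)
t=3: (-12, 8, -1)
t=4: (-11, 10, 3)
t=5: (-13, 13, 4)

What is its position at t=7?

The moves between consecutive positions are (-2, +3, +1), (+1, +2, +4), (-2, +3, +1), (+1, +2, +4), (-2, +3, +1); they repeat the 2-cycle [(-2, +3, +1), (+1, +2, +4)].
step 6: apply (+1, +2, +4) → (-12, 15, 8)
step 7: apply (-2, +3, +1) → (-14, 18, 9)

(-14, 18, 9)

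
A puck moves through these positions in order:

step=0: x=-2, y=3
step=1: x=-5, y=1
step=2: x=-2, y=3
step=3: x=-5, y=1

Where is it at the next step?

x=-2, y=3

The jumps are (-3,-2), (+3,+2), (-3,-2) — a geometric progression with ratio -1.
step 4: x=-5, y=1 + (+3,+2) → x=-2, y=3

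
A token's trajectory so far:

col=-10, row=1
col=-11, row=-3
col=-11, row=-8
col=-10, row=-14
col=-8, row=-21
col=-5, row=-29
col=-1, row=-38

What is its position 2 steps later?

col=10, row=-59

Taking differences between consecutive positions: (-1, -4), (+0, -5), (+1, -6), (+2, -7), (+3, -8), (+4, -9). These grow by (+1, -1) each step.
step 7: col=-1, row=-38 + (+5, -10) → col=4, row=-48
step 8: col=4, row=-48 + (+6, -11) → col=10, row=-59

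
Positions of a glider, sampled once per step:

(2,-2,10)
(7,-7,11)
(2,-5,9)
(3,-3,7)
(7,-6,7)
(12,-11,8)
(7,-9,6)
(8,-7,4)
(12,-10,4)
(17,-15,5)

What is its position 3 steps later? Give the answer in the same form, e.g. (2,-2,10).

(17,-14,1)

Differencing gives (+5,-5,+1), (-5,+2,-2), (+1,+2,-2), (+4,-3,+0), (+5,-5,+1), (-5,+2,-2), (+1,+2,-2), (+4,-3,+0), (+5,-5,+1). This is the pattern (+5,-5,+1), (-5,+2,-2), (+1,+2,-2), (+4,-3,+0) repeated.
step 10: apply (-5,+2,-2) → (12,-13,3)
step 11: apply (+1,+2,-2) → (13,-11,1)
step 12: apply (+4,-3,+0) → (17,-14,1)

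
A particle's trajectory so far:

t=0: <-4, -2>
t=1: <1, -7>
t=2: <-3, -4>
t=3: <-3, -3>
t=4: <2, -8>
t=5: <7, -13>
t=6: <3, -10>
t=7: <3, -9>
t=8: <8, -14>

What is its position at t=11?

Differencing gives <+5, -5>, <-4, +3>, <+0, +1>, <+5, -5>, <+5, -5>, <-4, +3>, <+0, +1>, <+5, -5>. This is the pattern <+5, -5>, <-4, +3>, <+0, +1>, <+5, -5> repeated.
step 9: apply <+5, -5> → <13, -19>
step 10: apply <-4, +3> → <9, -16>
step 11: apply <+0, +1> → <9, -15>

<9, -15>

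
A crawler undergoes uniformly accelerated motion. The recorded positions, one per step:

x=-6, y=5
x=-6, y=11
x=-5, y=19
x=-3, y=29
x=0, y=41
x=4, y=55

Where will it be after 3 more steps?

First differences are (+0, +6), (+1, +8), (+2, +10), (+3, +12), (+4, +14); their common second difference is (+1, +2) (constant acceleration).
step 6: x=4, y=55 + (+5, +16) → x=9, y=71
step 7: x=9, y=71 + (+6, +18) → x=15, y=89
step 8: x=15, y=89 + (+7, +20) → x=22, y=109

x=22, y=109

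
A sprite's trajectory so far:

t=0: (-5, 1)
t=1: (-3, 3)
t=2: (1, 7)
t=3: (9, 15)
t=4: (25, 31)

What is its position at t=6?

Step-to-step displacements: (+2, +2), (+4, +4), (+8, +8), (+16, +16); each is 2× the previous.
step 5: (25, 31) + (+32, +32) → (57, 63)
step 6: (57, 63) + (+64, +64) → (121, 127)

(121, 127)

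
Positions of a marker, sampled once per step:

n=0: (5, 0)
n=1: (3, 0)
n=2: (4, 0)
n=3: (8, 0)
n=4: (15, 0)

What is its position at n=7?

(54, 0)

Taking differences between consecutive positions: (-2, +0), (+1, +0), (+4, +0), (+7, +0). These grow by (+3, +0) each step.
step 5: (15, 0) + (+10, +0) → (25, 0)
step 6: (25, 0) + (+13, +0) → (38, 0)
step 7: (38, 0) + (+16, +0) → (54, 0)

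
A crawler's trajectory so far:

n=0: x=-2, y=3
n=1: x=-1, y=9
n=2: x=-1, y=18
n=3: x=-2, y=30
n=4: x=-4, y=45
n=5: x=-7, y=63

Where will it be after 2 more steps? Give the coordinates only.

Taking differences between consecutive positions: (+1, +6), (+0, +9), (-1, +12), (-2, +15), (-3, +18). These grow by (-1, +3) each step.
step 6: x=-7, y=63 + (-4, +21) → x=-11, y=84
step 7: x=-11, y=84 + (-5, +24) → x=-16, y=108

x=-16, y=108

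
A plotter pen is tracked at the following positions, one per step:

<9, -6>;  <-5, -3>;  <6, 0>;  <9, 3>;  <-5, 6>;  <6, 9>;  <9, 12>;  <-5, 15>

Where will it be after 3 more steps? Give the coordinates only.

<-5, 24>

The first coordinate repeats the cycle [9, -5, 6] with period 3; step 10 mod 3 = 1, giving -5.
The second coordinate changes by +3 each step, so at step 10 it is -6 + 10·(3) = 24.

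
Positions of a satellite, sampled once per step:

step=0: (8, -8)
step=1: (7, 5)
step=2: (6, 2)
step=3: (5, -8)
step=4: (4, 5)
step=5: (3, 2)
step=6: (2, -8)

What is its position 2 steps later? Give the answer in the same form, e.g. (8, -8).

(0, 2)

First: linear, -1 per step → 0 at step 8.
Second: cycles through -8, 5, 2 every 3 steps. Step 8 lands at position 2 of the cycle → 2.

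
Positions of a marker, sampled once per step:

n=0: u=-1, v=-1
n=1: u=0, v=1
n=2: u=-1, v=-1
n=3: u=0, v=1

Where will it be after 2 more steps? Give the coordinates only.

Step-to-step displacements: (+1,+2), (-1,-2), (+1,+2); each is -1× the previous.
step 4: u=0, v=1 + (-1,-2) → u=-1, v=-1
step 5: u=-1, v=-1 + (+1,+2) → u=0, v=1

u=0, v=1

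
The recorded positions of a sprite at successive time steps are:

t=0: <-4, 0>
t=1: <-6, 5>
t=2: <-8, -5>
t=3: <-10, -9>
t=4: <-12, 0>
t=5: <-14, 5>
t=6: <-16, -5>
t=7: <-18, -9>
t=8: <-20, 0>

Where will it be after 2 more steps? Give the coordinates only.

<-24, -5>

The first coordinate changes by -2 each step, so at step 10 it is -4 + 10·(-2) = -24.
The second coordinate repeats the cycle [0, 5, -5, -9] with period 4; step 10 mod 4 = 2, giving -5.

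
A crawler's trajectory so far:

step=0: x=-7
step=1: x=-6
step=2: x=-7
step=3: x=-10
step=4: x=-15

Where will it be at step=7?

Successive displacements: +1, -1, -3, -5 — each changes by -2.
step 5: -15 − 7 → x=-22
step 6: -22 − 9 → x=-31
step 7: -31 − 11 → x=-42

x=-42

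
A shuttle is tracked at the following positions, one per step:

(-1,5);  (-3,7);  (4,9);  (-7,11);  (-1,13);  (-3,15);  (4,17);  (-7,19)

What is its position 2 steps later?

First: cycles through -1, -3, 4, -7 every 4 steps. Step 9 lands at position 1 of the cycle → -3.
Second: linear, +2 per step → 23 at step 9.

(-3,23)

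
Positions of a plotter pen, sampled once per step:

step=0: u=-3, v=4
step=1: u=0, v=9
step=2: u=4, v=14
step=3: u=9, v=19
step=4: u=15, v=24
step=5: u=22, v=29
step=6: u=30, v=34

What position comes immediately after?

u=39, v=39

Successive displacements: (+3, +5), (+4, +5), (+5, +5), (+6, +5), (+7, +5), (+8, +5) — each changes by (+1, +0).
step 7: u=30, v=34 + (+9, +5) → u=39, v=39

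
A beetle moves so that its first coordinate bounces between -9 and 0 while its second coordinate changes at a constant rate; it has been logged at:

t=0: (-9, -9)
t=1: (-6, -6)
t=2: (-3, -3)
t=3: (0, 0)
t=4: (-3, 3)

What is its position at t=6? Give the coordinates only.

The first coordinate reflects between -9 and 0, moving 3 per step.
  step 5: -3 → -6
  step 6: -6 → -9
The second coordinate changes by +3 each step: at step 6 it is 9.

(-9, 9)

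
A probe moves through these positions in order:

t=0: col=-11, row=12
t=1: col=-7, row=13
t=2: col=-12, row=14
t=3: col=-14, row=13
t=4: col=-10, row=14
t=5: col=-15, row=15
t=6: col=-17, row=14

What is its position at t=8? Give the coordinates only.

col=-18, row=16

The moves between consecutive positions are (+4, +1), (-5, +1), (-2, -1), (+4, +1), (-5, +1), (-2, -1); they repeat the 3-cycle [(+4, +1), (-5, +1), (-2, -1)].
step 7: apply (+4, +1) → col=-13, row=15
step 8: apply (-5, +1) → col=-18, row=16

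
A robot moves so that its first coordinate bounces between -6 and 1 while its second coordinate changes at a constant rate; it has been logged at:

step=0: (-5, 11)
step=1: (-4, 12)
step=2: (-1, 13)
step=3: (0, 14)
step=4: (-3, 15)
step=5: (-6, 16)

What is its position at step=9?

The first coordinate reflects between -6 and 1, moving 3 per step.
  step 6: -6 → -3
  step 7: -3 → 0
  step 8: 0 → -1
  step 9: -1 → -4
The second coordinate changes by +1 each step: at step 9 it is 20.

(-4, 20)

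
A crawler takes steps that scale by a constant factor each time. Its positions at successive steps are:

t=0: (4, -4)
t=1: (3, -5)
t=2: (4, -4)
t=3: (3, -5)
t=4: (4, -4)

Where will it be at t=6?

(4, -4)

The jumps are (-1, -1), (+1, +1), (-1, -1), (+1, +1) — a geometric progression with ratio -1.
step 5: (4, -4) + (-1, -1) → (3, -5)
step 6: (3, -5) + (+1, +1) → (4, -4)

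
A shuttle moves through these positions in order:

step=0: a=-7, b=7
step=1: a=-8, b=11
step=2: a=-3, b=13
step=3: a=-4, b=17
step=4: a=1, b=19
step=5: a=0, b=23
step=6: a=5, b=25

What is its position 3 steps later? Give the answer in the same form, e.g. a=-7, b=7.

Differencing gives (-1,+4), (+5,+2), (-1,+4), (+5,+2), (-1,+4), (+5,+2). This is the pattern (-1,+4), (+5,+2) repeated.
step 7: apply (-1,+4) → a=4, b=29
step 8: apply (+5,+2) → a=9, b=31
step 9: apply (-1,+4) → a=8, b=35

a=8, b=35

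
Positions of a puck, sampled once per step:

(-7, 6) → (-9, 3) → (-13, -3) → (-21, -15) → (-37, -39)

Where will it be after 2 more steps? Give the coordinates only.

Step-to-step displacements: (-2, -3), (-4, -6), (-8, -12), (-16, -24); each is 2× the previous.
step 5: (-37, -39) + (-32, -48) → (-69, -87)
step 6: (-69, -87) + (-64, -96) → (-133, -183)

(-133, -183)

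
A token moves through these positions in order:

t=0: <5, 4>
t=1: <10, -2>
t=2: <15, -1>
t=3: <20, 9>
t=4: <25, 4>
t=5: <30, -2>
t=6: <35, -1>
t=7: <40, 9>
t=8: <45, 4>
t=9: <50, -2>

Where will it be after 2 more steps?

First: linear, +5 per step → 60 at step 11.
Second: cycles through 4, -2, -1, 9 every 4 steps. Step 11 lands at position 3 of the cycle → 9.

<60, 9>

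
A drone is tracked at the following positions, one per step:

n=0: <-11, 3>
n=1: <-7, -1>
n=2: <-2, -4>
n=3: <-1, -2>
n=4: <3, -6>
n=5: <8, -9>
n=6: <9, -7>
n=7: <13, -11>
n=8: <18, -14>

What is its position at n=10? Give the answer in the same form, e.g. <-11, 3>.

Step-to-step displacements: <+4, -4>, <+5, -3>, <+1, +2>, <+4, -4>, <+5, -3>, <+1, +2>, <+4, -4>, <+5, -3> — a repeating cycle of length 3.
step 9: apply <+1, +2> → <19, -12>
step 10: apply <+4, -4> → <23, -16>

<23, -16>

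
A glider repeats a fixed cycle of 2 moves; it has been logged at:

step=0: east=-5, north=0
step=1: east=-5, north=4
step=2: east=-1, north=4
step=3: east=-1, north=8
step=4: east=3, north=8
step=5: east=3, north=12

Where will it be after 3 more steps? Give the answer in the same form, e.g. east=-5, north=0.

east=11, north=16

Step-to-step displacements: (+0, +4), (+4, +0), (+0, +4), (+4, +0), (+0, +4) — a repeating cycle of length 2.
step 6: apply (+4, +0) → east=7, north=12
step 7: apply (+0, +4) → east=7, north=16
step 8: apply (+4, +0) → east=11, north=16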